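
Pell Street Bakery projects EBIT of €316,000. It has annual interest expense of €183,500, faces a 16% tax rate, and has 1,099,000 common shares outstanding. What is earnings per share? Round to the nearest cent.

€0.10

Interest = €183,500.00, so EBT = €316,000 − €183,500.00 = €132,500.00.
After tax at 16%: net income = €132,500.00 × 0.84 = €111,300.00.
Per share: €111,300.00 / 1,099,000 shares = €0.10.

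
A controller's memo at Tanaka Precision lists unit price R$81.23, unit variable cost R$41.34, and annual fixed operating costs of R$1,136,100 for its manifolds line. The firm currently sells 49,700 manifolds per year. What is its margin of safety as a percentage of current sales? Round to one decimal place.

42.7%

Contribution margin per unit = R$81.23 − R$41.34 = R$39.89. Break-even units = R$1,136,100 ÷ R$39.89 = 28,480.82; break-even revenue = 28,480.82 × R$81.23 = R$2,313,497.19.
Actual sales revenue = 49,700 × R$81.23 = R$4,037,131.00.
Margin of safety = (R$4,037,131.00 − R$2,313,497.19) ÷ R$4,037,131.00 = 42.7%.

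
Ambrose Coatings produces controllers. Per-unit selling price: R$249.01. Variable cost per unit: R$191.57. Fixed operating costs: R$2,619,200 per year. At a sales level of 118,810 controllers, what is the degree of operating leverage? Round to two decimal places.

1.62

Contribution at this volume is 118,810 × R$57.44 = R$6,824,446.40.
Subtracting fixed costs: EBIT = R$6,824,446.40 − R$2,619,200 = R$4,205,246.40.
DOL = contribution ÷ EBIT = R$6,824,446.40 ÷ R$4,205,246.40 = 1.6228.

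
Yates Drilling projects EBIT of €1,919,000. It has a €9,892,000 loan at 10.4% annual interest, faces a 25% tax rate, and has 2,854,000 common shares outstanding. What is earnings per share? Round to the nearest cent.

Interest = €1,028,768.00, so EBT = €1,919,000 − €1,028,768.00 = €890,232.00.
After tax at 25%: net income = €890,232.00 × 0.75 = €667,674.00.
Per share: €667,674.00 / 2,854,000 shares = €0.23.

€0.23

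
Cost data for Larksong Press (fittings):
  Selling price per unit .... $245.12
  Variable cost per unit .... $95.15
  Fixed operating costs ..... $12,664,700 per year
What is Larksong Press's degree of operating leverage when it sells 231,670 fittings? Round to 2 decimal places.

Contribution at this volume is 231,670 × $149.97 = $34,743,549.90.
Operating income = contribution − fixed costs = $34,743,549.90 − $12,664,700 = $22,078,849.90.
DOL = contribution ÷ EBIT = $34,743,549.90 ÷ $22,078,849.90 = 1.5736.

1.57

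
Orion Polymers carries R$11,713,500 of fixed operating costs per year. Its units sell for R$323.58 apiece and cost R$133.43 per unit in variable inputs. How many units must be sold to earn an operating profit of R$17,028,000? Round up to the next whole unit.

Unit CM = price − variable cost = R$323.58 − R$133.43 = R$190.15.
Units = (FC + target) / CM = (R$11,713,500 + R$17,028,000) / R$190.15 = 151,151.72, so 151,152 units.

151,152 units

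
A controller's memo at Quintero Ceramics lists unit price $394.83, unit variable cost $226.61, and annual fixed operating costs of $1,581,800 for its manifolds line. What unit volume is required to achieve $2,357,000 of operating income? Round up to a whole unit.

Unit CM = price − variable cost = $394.83 − $226.61 = $168.22.
Units = (FC + target) / CM = ($1,581,800 + $2,357,000) / $168.22 = 23,414.58, so 23,415 manifolds.

23,415 manifolds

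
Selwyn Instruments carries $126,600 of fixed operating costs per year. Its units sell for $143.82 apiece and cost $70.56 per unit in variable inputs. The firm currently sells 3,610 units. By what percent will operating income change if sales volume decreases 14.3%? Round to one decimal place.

Contribution at this volume is 3,610 × $73.26 = $264,468.60.
Subtracting fixed costs: EBIT = $264,468.60 − $126,600 = $137,868.60.
So DOL = total CM / EBIT = $264,468.60 / $137,868.60 = 1.9183.
%ΔEBIT = DOL × %ΔSales = 1.9183 × -14.3% = -27.4%.

-27.4%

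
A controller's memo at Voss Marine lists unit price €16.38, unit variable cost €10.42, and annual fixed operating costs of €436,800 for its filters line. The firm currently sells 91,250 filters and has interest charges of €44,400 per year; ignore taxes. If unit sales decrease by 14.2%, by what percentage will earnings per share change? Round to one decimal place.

Contribution at this volume is 91,250 × €5.96 = €543,850.00.
EBIT = €543,850.00 − €436,800 = €107,050.00.
Interest = €44,400.00, so EBIT − I = €62,650.00.
DCL = total CM / (EBIT − I) = €543,850.00 / €62,650.00 = 8.6808.
%ΔEPS = DCL × %ΔSales = 8.6808 × -14.2% = -123.3%.

-123.3%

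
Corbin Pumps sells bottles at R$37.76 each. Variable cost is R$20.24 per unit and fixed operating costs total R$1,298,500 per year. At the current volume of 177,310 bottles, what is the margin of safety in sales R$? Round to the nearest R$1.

R$3,896,632

Each unit contributes R$37.76 − R$20.24 = R$17.52. Break-even units = R$1,298,500 ÷ R$17.52 = 74,115.30; break-even revenue = 74,115.30 × R$37.76 = R$2,798,593.61.
Actual sales revenue = 177,310 × R$37.76 = R$6,695,225.60.
Margin of safety = R$6,695,225.60 − R$2,798,593.61 = R$3,896,632.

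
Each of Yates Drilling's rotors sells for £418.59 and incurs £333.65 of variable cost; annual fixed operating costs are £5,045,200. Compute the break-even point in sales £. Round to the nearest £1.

£24,863,083

CM per unit = £418.59 − £333.65 = £84.94; CM ratio = £84.94 / £418.59 = 0.2029.
Break-even revenue = fixed costs × price ÷ CM = £5,045,200 × £418.59 ÷ £84.94 = £24,863,083.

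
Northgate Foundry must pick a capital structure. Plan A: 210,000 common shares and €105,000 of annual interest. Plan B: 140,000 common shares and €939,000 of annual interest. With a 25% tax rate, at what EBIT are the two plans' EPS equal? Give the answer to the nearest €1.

€2,607,000

Set EPS_A = EPS_B: (EBIT − €105,000)(1 − 0.25) ÷ 210,000 = (EBIT − €939,000)(1 − 0.25) ÷ 140,000.
The (1 − t) factor cancels: (EBIT − 105,000) × 140,000 = (EBIT − 939,000) × 210,000.
Solving, EBIT = (939,000·210,000 − 105,000·140,000) / (210,000 − 140,000) = 182,490,000,000 / 70,000 = 2,607,000.00.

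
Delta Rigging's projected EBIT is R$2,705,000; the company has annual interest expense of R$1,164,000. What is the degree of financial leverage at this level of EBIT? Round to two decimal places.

1.76

Annual interest charges come to R$1,164,000.00.
Degree of financial leverage = EBIT / (EBIT − interest) = R$2,705,000 / R$1,541,000.00 = 1.7554.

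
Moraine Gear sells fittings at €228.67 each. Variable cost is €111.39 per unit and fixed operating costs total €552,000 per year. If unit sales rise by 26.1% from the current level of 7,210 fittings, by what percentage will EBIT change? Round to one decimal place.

+75.2%

Total contribution margin = 7,210 × €117.28 = €845,588.80.
Subtracting fixed costs: EBIT = €845,588.80 − €552,000 = €293,588.80.
DOL = contribution ÷ EBIT = €845,588.80 ÷ €293,588.80 = 2.8802.
So EBIT moves 2.8802 × (+26.1%) = +75.2%.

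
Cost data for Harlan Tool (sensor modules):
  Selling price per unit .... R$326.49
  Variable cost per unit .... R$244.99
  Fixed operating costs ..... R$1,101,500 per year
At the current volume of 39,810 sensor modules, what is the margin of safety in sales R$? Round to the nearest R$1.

R$8,584,944

Unit CM = price − variable cost = R$326.49 − R$244.99 = R$81.50. Break-even units = R$1,101,500 ÷ R$81.50 = 13,515.34; break-even revenue = 13,515.34 × R$326.49 = R$4,412,622.52.
Current sales = 39,810 × R$326.49 = R$12,997,566.90.
Margin of safety = R$12,997,566.90 − R$4,412,622.52 = R$8,584,944.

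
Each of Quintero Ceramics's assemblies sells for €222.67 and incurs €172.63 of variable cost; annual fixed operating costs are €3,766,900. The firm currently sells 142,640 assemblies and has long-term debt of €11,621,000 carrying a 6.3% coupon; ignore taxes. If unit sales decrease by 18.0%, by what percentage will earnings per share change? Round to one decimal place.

Contribution at this volume is 142,640 × €50.04 = €7,137,705.60.
Operating income = contribution − fixed costs = €7,137,705.60 − €3,766,900 = €3,370,805.60.
After interest of €732,123.00, pre-tax earnings = €2,638,682.60.
Degree of combined leverage = contribution ÷ (EBIT − I) = €7,137,705.60 ÷ €2,638,682.60 = 2.7050.
EPS therefore changes by 2.7050 × (-18.0%) = -48.7%.

-48.7%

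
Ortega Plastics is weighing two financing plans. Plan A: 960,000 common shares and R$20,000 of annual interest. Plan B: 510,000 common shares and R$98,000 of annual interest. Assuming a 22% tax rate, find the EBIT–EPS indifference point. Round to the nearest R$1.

R$186,400

At indifference, (EBIT − 20,000)(1 − t)/960,000 = (EBIT − 98,000)(1 − t)/510,000.
Cancelling (1 − t) and cross-multiplying: 510,000·(EBIT − 20,000) = 960,000·(EBIT − 98,000).
Solving, EBIT = (98,000·960,000 − 20,000·510,000) / (960,000 − 510,000) = 83,880,000,000 / 450,000 = 186,400.00.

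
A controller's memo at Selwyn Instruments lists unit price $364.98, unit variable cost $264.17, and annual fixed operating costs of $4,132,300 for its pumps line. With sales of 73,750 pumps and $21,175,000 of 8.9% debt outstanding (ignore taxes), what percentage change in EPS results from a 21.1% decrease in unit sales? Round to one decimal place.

At 73,750 units, contribution = 73,750 × $100.81 = $7,434,737.50.
Operating income = contribution − fixed costs = $7,434,737.50 − $4,132,300 = $3,302,437.50.
Interest = $1,884,575.00, so EBIT − I = $1,417,862.50.
DCL = total CM / (EBIT − I) = $7,434,737.50 / $1,417,862.50 = 5.2436.
%ΔEPS = DCL × %ΔSales = 5.2436 × -21.1% = -110.6%.

-110.6%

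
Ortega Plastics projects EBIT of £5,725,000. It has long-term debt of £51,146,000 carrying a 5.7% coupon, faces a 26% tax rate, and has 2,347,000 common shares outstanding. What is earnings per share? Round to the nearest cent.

Interest = £2,915,322.00, so EBT = £5,725,000 − £2,915,322.00 = £2,809,678.00.
Net income = £2,809,678.00 × (1 − 0.26) = £2,079,161.72.
Per share: £2,079,161.72 / 2,347,000 shares = £0.89.

£0.89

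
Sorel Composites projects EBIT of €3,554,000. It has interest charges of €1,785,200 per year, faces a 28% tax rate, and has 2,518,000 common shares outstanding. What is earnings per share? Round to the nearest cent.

Pre-tax income = €3,554,000 − €1,785,200.00 = €1,768,800.00.
Net income = €1,768,800.00 × (1 − 0.28) = €1,273,536.00.
EPS = €1,273,536.00 ÷ 2,518,000 = €0.51.

€0.51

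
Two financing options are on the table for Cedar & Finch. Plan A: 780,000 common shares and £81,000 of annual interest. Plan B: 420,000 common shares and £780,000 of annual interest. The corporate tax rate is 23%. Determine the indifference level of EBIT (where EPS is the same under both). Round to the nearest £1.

At indifference, (EBIT − 81,000)(1 − t)/780,000 = (EBIT − 780,000)(1 − t)/420,000.
The (1 − t) factor cancels: (EBIT − 81,000) × 420,000 = (EBIT − 780,000) × 780,000.
Solving, EBIT = (780,000·780,000 − 81,000·420,000) / (780,000 − 420,000) = 574,380,000,000 / 360,000 = 1,595,500.00.

£1,595,500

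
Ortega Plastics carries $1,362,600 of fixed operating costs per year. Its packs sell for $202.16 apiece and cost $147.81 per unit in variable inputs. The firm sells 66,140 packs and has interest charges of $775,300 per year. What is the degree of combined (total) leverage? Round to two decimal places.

2.47

Total contribution margin = 66,140 × $54.35 = $3,594,709.00.
EBIT = $3,594,709.00 − $1,362,600 = $2,232,109.00. Interest = $775,300.00.
DOL = $3,594,709.00 ÷ $2,232,109.00 = 1.6105; DFL = $2,232,109.00 ÷ $1,456,809.00 = 1.5322.
Combined leverage = 1.6105 × 1.5322 = 2.4676.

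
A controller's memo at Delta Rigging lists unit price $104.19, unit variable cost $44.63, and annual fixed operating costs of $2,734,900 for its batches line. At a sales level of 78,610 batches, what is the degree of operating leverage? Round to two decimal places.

2.40

At 78,610 units, contribution = 78,610 × $59.56 = $4,682,011.60.
Operating income = contribution − fixed costs = $4,682,011.60 − $2,734,900 = $1,947,111.60.
So DOL = total CM / EBIT = $4,682,011.60 / $1,947,111.60 = 2.4046.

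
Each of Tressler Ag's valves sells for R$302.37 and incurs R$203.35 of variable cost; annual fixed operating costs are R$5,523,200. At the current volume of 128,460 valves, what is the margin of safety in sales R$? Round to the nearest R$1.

R$21,976,666

Unit CM = price − variable cost = R$302.37 − R$203.35 = R$99.02. Break-even units = R$5,523,200 ÷ R$99.02 = 55,778.63; break-even revenue = 55,778.63 × R$302.37 = R$16,865,784.53.
Current sales = 128,460 × R$302.37 = R$38,842,450.20.
Margin of safety = R$38,842,450.20 − R$16,865,784.53 = R$21,976,666.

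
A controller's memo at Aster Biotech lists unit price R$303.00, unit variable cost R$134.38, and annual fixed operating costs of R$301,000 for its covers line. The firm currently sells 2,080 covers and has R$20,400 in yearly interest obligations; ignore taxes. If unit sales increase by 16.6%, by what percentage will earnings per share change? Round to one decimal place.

Total contribution margin = 2,080 × R$168.62 = R$350,729.60.
Subtracting fixed costs: EBIT = R$350,729.60 − R$301,000 = R$49,729.60.
After interest of R$20,400.00, pre-tax earnings = R$29,329.60.
Degree of combined leverage = contribution ÷ (EBIT − I) = R$350,729.60 ÷ R$29,329.60 = 11.9582.
EPS therefore changes by 11.9582 × (+16.6%) = +198.5%.

+198.5%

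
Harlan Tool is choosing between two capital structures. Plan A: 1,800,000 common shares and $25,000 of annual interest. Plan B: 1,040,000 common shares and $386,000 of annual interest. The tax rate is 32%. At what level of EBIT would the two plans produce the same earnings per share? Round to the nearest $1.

$880,000

At indifference, (EBIT − 25,000)(1 − t)/1,800,000 = (EBIT − 386,000)(1 − t)/1,040,000.
Cancelling (1 − t) and cross-multiplying: 1,040,000·(EBIT − 25,000) = 1,800,000·(EBIT − 386,000).
EBIT × (1,800,000 − 1,040,000) = 386,000 × 1,800,000 − 25,000 × 1,040,000 = 668,800,000,000, so EBIT = 668,800,000,000 ÷ 760,000 = 880,000.00.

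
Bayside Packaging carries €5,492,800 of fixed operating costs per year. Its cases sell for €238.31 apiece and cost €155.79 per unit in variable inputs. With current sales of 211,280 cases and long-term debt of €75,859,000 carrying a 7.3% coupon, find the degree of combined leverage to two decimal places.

At 211,280 units, contribution = 211,280 × €82.52 = €17,434,825.60.
EBIT = €17,434,825.60 − €5,492,800 = €11,942,025.60. Interest = €5,537,707.00.
DOL = €17,434,825.60 ÷ €11,942,025.60 = 1.4600; DFL = €11,942,025.60 ÷ €6,404,318.60 = 1.8647.
Combined leverage = 1.4600 × 1.8647 = 2.7225.

2.72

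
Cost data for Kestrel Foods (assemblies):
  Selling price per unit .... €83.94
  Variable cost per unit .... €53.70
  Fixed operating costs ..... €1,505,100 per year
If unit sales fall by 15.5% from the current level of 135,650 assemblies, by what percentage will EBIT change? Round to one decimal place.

Total contribution margin = 135,650 × €30.24 = €4,102,056.00.
EBIT = €4,102,056.00 − €1,505,100 = €2,596,956.00.
Degree of operating leverage = €4,102,056.00 / €2,596,956.00 = 1.5796.
So EBIT moves 1.5796 × (-15.5%) = -24.5%.

-24.5%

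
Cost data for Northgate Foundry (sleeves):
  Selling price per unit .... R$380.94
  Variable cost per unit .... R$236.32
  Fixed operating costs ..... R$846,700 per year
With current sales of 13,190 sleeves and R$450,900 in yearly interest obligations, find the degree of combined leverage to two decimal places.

At 13,190 units, contribution = 13,190 × R$144.62 = R$1,907,537.80.
EBIT = R$1,907,537.80 − R$846,700 = R$1,060,837.80. Interest = R$450,900.00, so EBIT − I = R$609,937.80.
DCL = contribution ÷ (EBIT − I) = R$1,907,537.80 ÷ R$609,937.80 = 3.1274.

3.13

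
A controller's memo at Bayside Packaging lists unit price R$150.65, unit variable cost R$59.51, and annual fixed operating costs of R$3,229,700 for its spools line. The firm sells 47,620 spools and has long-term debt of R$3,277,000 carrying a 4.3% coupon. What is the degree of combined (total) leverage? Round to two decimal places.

Contribution at this volume is 47,620 × R$91.14 = R$4,340,086.80.
Subtracting fixed costs: EBIT = R$4,340,086.80 − R$3,229,700 = R$1,110,386.80. Interest = R$140,911.00.
DOL = R$4,340,086.80 ÷ R$1,110,386.80 = 3.9086; DFL = R$1,110,386.80 ÷ R$969,475.80 = 1.1453.
DCL = DOL × DFL = 3.9086 × 1.1453 = 4.4765.

4.48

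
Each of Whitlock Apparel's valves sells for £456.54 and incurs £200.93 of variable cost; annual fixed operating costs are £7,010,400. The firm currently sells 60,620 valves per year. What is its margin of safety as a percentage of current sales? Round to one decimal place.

Each unit contributes £456.54 − £200.93 = £255.61. Break-even units = £7,010,400 ÷ £255.61 = 27,426.16; break-even revenue = 27,426.16 × £456.54 = £12,521,137.73.
Current sales = 60,620 × £456.54 = £27,675,454.80.
Margin of safety = (£27,675,454.80 − £12,521,137.73) ÷ £27,675,454.80 = 54.8%.

54.8%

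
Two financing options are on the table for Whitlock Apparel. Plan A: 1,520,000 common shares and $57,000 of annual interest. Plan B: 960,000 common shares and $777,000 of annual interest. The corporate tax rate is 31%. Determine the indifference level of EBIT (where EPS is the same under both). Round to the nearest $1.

$2,011,286

At indifference, (EBIT − 57,000)(1 − t)/1,520,000 = (EBIT − 777,000)(1 − t)/960,000.
The (1 − t) factor cancels: (EBIT − 57,000) × 960,000 = (EBIT − 777,000) × 1,520,000.
Solving, EBIT = (777,000·1,520,000 − 57,000·960,000) / (1,520,000 − 960,000) = 1,126,320,000,000 / 560,000 = 2,011,285.71.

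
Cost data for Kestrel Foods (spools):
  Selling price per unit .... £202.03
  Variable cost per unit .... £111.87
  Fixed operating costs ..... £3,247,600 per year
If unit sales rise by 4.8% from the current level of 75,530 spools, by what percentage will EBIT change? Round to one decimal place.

+9.2%

Total contribution margin = 75,530 × £90.16 = £6,809,784.80.
Operating income = contribution − fixed costs = £6,809,784.80 − £3,247,600 = £3,562,184.80.
DOL = contribution ÷ EBIT = £6,809,784.80 ÷ £3,562,184.80 = 1.9117.
Operating income changes by 1.9117 × +4.8% = +9.2%.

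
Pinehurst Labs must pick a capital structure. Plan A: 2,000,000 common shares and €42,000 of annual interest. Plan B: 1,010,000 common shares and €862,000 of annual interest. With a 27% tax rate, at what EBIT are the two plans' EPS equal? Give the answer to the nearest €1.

€1,698,566

Set EPS_A = EPS_B: (EBIT − €42,000)(1 − 0.27) ÷ 2,000,000 = (EBIT − €862,000)(1 − 0.27) ÷ 1,010,000.
Cancelling (1 − t) and cross-multiplying: 1,010,000·(EBIT − 42,000) = 2,000,000·(EBIT − 862,000).
EBIT × (2,000,000 − 1,010,000) = 862,000 × 2,000,000 − 42,000 × 1,010,000 = 1,681,580,000,000, so EBIT = 1,681,580,000,000 ÷ 990,000 = 1,698,565.66.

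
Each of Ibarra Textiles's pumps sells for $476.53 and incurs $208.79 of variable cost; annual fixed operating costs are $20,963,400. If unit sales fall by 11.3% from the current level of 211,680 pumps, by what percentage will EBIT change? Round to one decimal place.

Contribution at this volume is 211,680 × $267.74 = $56,675,203.20.
Subtracting fixed costs: EBIT = $56,675,203.20 − $20,963,400 = $35,711,803.20.
So DOL = total CM / EBIT = $56,675,203.20 / $35,711,803.20 = 1.5870.
So EBIT moves 1.5870 × (-11.3%) = -17.9%.

-17.9%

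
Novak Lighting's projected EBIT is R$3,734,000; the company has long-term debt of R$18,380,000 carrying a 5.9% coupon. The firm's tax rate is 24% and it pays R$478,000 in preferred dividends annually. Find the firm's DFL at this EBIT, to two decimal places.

Interest = R$1,084,420.00.
Pre-tax preferred-dividend burden = R$478,000 ÷ (1 − 0.24) = R$628,947.37.
DFL = EBIT ÷ [EBIT − I − D_p/(1−t)] = R$3,734,000 ÷ [R$3,734,000 − R$1,084,420.00 − R$628,947.37] = R$3,734,000 ÷ R$2,020,632.63 = 1.8479.

1.85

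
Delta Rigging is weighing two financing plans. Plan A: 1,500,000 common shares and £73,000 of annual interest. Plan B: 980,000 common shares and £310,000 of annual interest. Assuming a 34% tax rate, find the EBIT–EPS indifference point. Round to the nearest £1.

£756,654

At indifference, (EBIT − 73,000)(1 − t)/1,500,000 = (EBIT − 310,000)(1 − t)/980,000.
The (1 − t) factor cancels: (EBIT − 73,000) × 980,000 = (EBIT − 310,000) × 1,500,000.
EBIT × (1,500,000 − 980,000) = 310,000 × 1,500,000 − 73,000 × 980,000 = 393,460,000,000, so EBIT = 393,460,000,000 ÷ 520,000 = 756,653.85.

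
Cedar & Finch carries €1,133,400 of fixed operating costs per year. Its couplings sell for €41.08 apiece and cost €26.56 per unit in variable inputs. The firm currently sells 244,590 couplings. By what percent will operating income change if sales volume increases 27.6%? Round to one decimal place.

Total contribution margin = 244,590 × €14.52 = €3,551,446.80.
Subtracting fixed costs: EBIT = €3,551,446.80 − €1,133,400 = €2,418,046.80.
DOL = contribution ÷ EBIT = €3,551,446.80 ÷ €2,418,046.80 = 1.4687.
So EBIT moves 1.4687 × (+27.6%) = +40.5%.

+40.5%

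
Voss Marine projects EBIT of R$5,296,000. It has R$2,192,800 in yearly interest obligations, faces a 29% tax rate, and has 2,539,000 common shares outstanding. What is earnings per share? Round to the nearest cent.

Pre-tax income = R$5,296,000 − R$2,192,800.00 = R$3,103,200.00.
Net income = R$3,103,200.00 × (1 − 0.29) = R$2,203,272.00.
Per share: R$2,203,272.00 / 2,539,000 shares = R$0.87.

R$0.87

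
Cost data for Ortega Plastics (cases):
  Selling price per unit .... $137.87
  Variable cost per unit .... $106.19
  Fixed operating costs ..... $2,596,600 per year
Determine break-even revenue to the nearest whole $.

Contribution margin per unit = $137.87 − $106.19 = $31.68, a CM ratio of $31.68 ÷ $137.87 = 0.2298.
Break-even sales = FC ÷ CM ratio = $2,596,600 × $137.87 / $31.68 = $11,300,292.

$11,300,292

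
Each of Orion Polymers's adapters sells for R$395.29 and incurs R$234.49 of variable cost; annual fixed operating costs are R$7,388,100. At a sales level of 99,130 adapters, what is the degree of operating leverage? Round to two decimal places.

Total contribution margin = 99,130 × R$160.80 = R$15,940,104.00.
Operating income = contribution − fixed costs = R$15,940,104.00 − R$7,388,100 = R$8,552,004.00.
DOL = contribution ÷ EBIT = R$15,940,104.00 ÷ R$8,552,004.00 = 1.8639.

1.86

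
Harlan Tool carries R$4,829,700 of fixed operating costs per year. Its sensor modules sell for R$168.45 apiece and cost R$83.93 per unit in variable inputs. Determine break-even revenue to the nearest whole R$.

Contribution margin per unit = R$168.45 − R$83.93 = R$84.52, a CM ratio of R$84.52 ÷ R$168.45 = 0.5018.
Break-even revenue = fixed costs × price ÷ CM = R$4,829,700 × R$168.45 ÷ R$84.52 = R$9,625,686.

R$9,625,686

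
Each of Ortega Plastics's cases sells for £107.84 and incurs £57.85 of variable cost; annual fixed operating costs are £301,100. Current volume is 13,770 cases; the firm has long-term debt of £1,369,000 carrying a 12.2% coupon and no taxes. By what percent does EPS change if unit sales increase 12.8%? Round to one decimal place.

Total contribution margin = 13,770 × £49.99 = £688,362.30.
Operating income = contribution − fixed costs = £688,362.30 − £301,100 = £387,262.30.
After interest of £167,018.00, pre-tax earnings = £220,244.30.
Degree of combined leverage = contribution ÷ (EBIT − I) = £688,362.30 ÷ £220,244.30 = 3.1254.
%ΔEPS = DCL × %ΔSales = 3.1254 × +12.8% = +40.0%.

+40.0%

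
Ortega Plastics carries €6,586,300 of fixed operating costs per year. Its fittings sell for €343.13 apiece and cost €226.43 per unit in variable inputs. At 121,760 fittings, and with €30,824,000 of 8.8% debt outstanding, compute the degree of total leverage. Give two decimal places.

Total contribution margin = 121,760 × €116.70 = €14,209,392.00.
Operating income = contribution − fixed costs = €14,209,392.00 − €6,586,300 = €7,623,092.00. Interest = €2,712,512.00.
DOL = €14,209,392.00 ÷ €7,623,092.00 = 1.8640; DFL = €7,623,092.00 ÷ €4,910,580.00 = 1.5524.
DCL = DOL × DFL = 1.8640 × 1.5524 = 2.8937.

2.89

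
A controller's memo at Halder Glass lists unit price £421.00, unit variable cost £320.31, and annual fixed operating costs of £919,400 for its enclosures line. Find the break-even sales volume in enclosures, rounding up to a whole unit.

Each unit contributes £421.00 − £320.31 = £100.69.
Break-even volume = fixed costs ÷ CM per unit = £919,400 ÷ £100.69 = 9,131.00, so 9,131 enclosures.

9,131 enclosures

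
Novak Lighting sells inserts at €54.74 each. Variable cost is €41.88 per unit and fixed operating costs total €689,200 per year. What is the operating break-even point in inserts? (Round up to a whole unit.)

Each unit contributes €54.74 − €41.88 = €12.86.
Break-even volume = fixed costs ÷ CM per unit = €689,200 ÷ €12.86 = 53,592.53, so 53,593 inserts.

53,593 inserts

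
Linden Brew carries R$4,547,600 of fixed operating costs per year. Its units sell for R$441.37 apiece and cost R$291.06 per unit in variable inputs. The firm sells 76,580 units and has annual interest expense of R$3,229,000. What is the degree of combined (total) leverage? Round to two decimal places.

At 76,580 units, contribution = 76,580 × R$150.31 = R$11,510,739.80.
Operating income = contribution − fixed costs = R$11,510,739.80 − R$4,547,600 = R$6,963,139.80. Interest = R$3,229,000.00.
DOL = R$11,510,739.80 ÷ R$6,963,139.80 = 1.6531; DFL = R$6,963,139.80 ÷ R$3,734,139.80 = 1.8647.
Combined leverage = 1.6531 × 1.8647 = 3.0825.

3.08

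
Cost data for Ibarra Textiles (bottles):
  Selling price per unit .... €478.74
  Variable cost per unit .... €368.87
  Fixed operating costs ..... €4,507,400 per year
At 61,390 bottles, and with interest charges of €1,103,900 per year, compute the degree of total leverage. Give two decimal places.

Contribution at this volume is 61,390 × €109.87 = €6,744,919.30.
EBIT = €6,744,919.30 − €4,507,400 = €2,237,519.30. Interest = €1,103,900.00.
DOL = €6,744,919.30 ÷ €2,237,519.30 = 3.0145; DFL = €2,237,519.30 ÷ €1,133,619.30 = 1.9738.
DCL = DOL × DFL = 3.0145 × 1.9738 = 5.9500.

5.95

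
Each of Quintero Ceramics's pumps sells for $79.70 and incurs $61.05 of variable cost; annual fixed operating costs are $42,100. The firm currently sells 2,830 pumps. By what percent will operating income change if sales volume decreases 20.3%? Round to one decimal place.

-100.3%

At 2,830 units, contribution = 2,830 × $18.65 = $52,779.50.
EBIT = $52,779.50 − $42,100 = $10,679.50.
Degree of operating leverage = $52,779.50 / $10,679.50 = 4.9421.
%ΔEBIT = DOL × %ΔSales = 4.9421 × -20.3% = -100.3%.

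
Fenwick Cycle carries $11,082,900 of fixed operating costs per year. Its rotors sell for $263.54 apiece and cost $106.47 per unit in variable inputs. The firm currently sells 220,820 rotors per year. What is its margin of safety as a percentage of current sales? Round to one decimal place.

Each unit contributes $263.54 − $106.47 = $157.07. Break-even units = $11,082,900 ÷ $157.07 = 70,560.26; break-even revenue = 70,560.26 × $263.54 = $18,595,450.86.
Current sales = 220,820 × $263.54 = $58,194,902.80.
Margin of safety = ($58,194,902.80 − $18,595,450.86) ÷ $58,194,902.80 = 68.0%.

68.0%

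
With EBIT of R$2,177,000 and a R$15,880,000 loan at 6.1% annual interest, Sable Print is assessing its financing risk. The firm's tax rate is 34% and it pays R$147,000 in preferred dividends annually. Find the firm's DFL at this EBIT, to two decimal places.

2.21

Interest = R$968,680.00.
Pre-tax preferred-dividend burden = R$147,000 ÷ (1 − 0.34) = R$222,727.27.
DFL = EBIT ÷ [EBIT − I − D_p/(1−t)] = R$2,177,000 ÷ [R$2,177,000 − R$968,680.00 − R$222,727.27] = R$2,177,000 ÷ R$985,592.73 = 2.2088.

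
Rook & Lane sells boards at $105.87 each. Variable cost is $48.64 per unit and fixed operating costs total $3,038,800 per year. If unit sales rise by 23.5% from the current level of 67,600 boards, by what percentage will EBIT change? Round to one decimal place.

+109.5%

Contribution at this volume is 67,600 × $57.23 = $3,868,748.00.
Subtracting fixed costs: EBIT = $3,868,748.00 − $3,038,800 = $829,948.00.
So DOL = total CM / EBIT = $3,868,748.00 / $829,948.00 = 4.6614.
Operating income changes by 4.6614 × +23.5% = +109.5%.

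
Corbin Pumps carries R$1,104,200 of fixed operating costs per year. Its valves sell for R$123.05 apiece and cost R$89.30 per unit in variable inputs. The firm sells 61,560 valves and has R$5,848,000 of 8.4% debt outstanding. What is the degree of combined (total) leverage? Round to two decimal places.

At 61,560 units, contribution = 61,560 × R$33.75 = R$2,077,650.00.
EBIT = R$2,077,650.00 − R$1,104,200 = R$973,450.00. Interest = R$491,232.00, so EBIT − I = R$482,218.00.
DCL = contribution ÷ (EBIT − I) = R$2,077,650.00 ÷ R$482,218.00 = 4.3085.

4.31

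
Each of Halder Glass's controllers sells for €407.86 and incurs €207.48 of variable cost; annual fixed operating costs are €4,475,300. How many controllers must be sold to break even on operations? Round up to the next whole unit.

Contribution margin per unit = €407.86 − €207.48 = €200.38.
Break-even volume = fixed costs ÷ CM per unit = €4,475,300 ÷ €200.38 = 22,334.07, so 22,335 controllers.

22,335 controllers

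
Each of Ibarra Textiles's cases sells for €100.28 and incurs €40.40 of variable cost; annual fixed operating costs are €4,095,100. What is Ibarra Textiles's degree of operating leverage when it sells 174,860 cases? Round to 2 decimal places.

1.64

At 174,860 units, contribution = 174,860 × €59.88 = €10,470,616.80.
Subtracting fixed costs: EBIT = €10,470,616.80 − €4,095,100 = €6,375,516.80.
So DOL = total CM / EBIT = €10,470,616.80 / €6,375,516.80 = 1.6423.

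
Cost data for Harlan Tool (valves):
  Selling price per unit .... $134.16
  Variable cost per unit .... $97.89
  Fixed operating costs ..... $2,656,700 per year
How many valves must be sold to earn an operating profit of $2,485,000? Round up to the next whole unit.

141,762 valves

Unit CM = price − variable cost = $134.16 − $97.89 = $36.27.
Units = (FC + target) / CM = ($2,656,700 + $2,485,000) / $36.27 = 141,761.79, so 141,762 valves.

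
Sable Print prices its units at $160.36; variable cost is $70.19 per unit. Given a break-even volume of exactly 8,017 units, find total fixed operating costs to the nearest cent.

Contribution margin per unit = $160.36 − $70.19 = $90.17.
Since BE = FC / CM, FC = 8,017 × $90.17 = $722,892.89.

$722,892.89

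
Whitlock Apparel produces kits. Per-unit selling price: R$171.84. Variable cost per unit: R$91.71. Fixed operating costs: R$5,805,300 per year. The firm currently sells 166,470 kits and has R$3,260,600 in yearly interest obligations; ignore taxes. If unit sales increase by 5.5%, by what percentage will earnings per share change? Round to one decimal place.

Contribution at this volume is 166,470 × R$80.13 = R$13,339,241.10.
Subtracting fixed costs: EBIT = R$13,339,241.10 − R$5,805,300 = R$7,533,941.10.
After interest of R$3,260,600.00, pre-tax earnings = R$4,273,341.10.
Degree of combined leverage = contribution ÷ (EBIT − I) = R$13,339,241.10 ÷ R$4,273,341.10 = 3.1215.
%ΔEPS = DCL × %ΔSales = 3.1215 × +5.5% = +17.2%.

+17.2%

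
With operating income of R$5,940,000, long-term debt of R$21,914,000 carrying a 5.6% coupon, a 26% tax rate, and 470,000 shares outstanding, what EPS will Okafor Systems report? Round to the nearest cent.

Pre-tax income = R$5,940,000 − R$1,227,184.00 = R$4,712,816.00.
Net income = R$4,712,816.00 × (1 − 0.26) = R$3,487,483.84.
EPS = R$3,487,483.84 ÷ 470,000 = R$7.42.

R$7.42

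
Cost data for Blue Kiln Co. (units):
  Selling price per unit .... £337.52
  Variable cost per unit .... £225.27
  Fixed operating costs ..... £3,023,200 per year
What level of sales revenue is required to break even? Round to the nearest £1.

CM per unit = £337.52 − £225.27 = £112.25; CM ratio = £112.25 / £337.52 = 0.3326.
Break-even revenue = fixed costs × price ÷ CM = £3,023,200 × £337.52 ÷ £112.25 = £9,090,338.

£9,090,338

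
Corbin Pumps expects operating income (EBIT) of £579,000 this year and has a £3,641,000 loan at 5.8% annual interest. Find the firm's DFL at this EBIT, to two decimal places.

Interest = £211,178.00.
DFL = EBIT ÷ (EBIT − I) = £579,000 ÷ (£579,000 − £211,178.00) = £579,000 ÷ £367,822.00 = 1.5741.

1.57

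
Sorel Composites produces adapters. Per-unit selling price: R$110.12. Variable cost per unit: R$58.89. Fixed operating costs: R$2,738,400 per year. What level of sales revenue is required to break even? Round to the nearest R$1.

Contribution margin per unit = R$110.12 − R$58.89 = R$51.23, a CM ratio of R$51.23 ÷ R$110.12 = 0.4652.
Break-even revenue = fixed costs × price ÷ CM = R$2,738,400 × R$110.12 ÷ R$51.23 = R$5,886,250.

R$5,886,250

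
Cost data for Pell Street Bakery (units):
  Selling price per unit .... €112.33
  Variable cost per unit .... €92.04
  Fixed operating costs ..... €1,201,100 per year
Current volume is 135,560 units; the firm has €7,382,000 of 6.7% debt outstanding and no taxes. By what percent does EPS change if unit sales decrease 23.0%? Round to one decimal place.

Contribution at this volume is 135,560 × €20.29 = €2,750,512.40.
Operating income = contribution − fixed costs = €2,750,512.40 − €1,201,100 = €1,549,412.40.
Interest = €494,594.00, so EBIT − I = €1,054,818.40.
DCL = total CM / (EBIT − I) = €2,750,512.40 / €1,054,818.40 = 2.6076.
EPS therefore changes by 2.6076 × (-23.0%) = -60.0%.

-60.0%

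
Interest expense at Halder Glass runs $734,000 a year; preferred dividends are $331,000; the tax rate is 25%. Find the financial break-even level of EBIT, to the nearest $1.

$1,175,333

Preferred dividends are paid after tax, so their pre-tax equivalent is $331,000 ÷ (1 − 0.25) = $441,333.33.
Financial break-even EBIT = interest + D_p ÷ (1 − t) = $734,000 + $441,333.33 = $1,175,333.33.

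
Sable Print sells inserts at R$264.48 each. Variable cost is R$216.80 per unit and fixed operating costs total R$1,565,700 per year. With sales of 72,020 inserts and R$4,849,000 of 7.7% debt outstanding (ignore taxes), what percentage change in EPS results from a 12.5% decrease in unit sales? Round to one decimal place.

-28.7%

At 72,020 units, contribution = 72,020 × R$47.68 = R$3,433,913.60.
Subtracting fixed costs: EBIT = R$3,433,913.60 − R$1,565,700 = R$1,868,213.60.
After interest of R$373,373.00, pre-tax earnings = R$1,494,840.60.
DCL = total CM / (EBIT − I) = R$3,433,913.60 / R$1,494,840.60 = 2.2972.
EPS therefore changes by 2.2972 × (-12.5%) = -28.7%.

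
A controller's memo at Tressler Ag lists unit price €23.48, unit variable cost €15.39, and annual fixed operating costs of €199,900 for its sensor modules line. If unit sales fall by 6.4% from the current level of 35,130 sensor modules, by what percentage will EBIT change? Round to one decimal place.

-21.6%

Total contribution margin = 35,130 × €8.09 = €284,201.70.
Subtracting fixed costs: EBIT = €284,201.70 − €199,900 = €84,301.70.
So DOL = total CM / EBIT = €284,201.70 / €84,301.70 = 3.3712.
Operating income changes by 3.3712 × -6.4% = -21.6%.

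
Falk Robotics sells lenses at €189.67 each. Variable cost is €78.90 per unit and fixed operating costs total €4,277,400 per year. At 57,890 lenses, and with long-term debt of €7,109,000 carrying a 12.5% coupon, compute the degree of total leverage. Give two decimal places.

Total contribution margin = 57,890 × €110.77 = €6,412,475.30.
EBIT = €6,412,475.30 − €4,277,400 = €2,135,075.30. Interest = €888,625.00.
DOL = €6,412,475.30 ÷ €2,135,075.30 = 3.0034; DFL = €2,135,075.30 ÷ €1,246,450.30 = 1.7129.
DCL = DOL × DFL = 3.0034 × 1.7129 = 5.1445.

5.14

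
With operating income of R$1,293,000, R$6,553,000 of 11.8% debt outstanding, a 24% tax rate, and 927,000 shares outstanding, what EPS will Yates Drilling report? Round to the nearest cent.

Interest = R$773,254.00, so EBT = R$1,293,000 − R$773,254.00 = R$519,746.00.
After tax at 24%: net income = R$519,746.00 × 0.76 = R$395,006.96.
Per share: R$395,006.96 / 927,000 shares = R$0.43.

R$0.43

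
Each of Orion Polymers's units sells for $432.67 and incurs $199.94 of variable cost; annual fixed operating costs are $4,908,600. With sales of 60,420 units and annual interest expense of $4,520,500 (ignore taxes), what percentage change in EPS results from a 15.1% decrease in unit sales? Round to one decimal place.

-45.8%

Contribution at this volume is 60,420 × $232.73 = $14,061,546.60.
Subtracting fixed costs: EBIT = $14,061,546.60 − $4,908,600 = $9,152,946.60.
After interest of $4,520,500.00, pre-tax earnings = $4,632,446.60.
Degree of combined leverage = contribution ÷ (EBIT − I) = $14,061,546.60 ÷ $4,632,446.60 = 3.0354.
%ΔEPS = DCL × %ΔSales = 3.0354 × -15.1% = -45.8%.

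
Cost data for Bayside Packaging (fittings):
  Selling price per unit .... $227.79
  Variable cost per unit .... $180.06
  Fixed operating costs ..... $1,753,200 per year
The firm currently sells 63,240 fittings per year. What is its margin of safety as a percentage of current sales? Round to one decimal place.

Unit CM = price − variable cost = $227.79 − $180.06 = $47.73. Break-even units = $1,753,200 ÷ $47.73 = 36,731.62; break-even revenue = 36,731.62 × $227.79 = $8,367,094.66.
Actual sales revenue = 63,240 × $227.79 = $14,405,439.60.
Margin of safety = ($14,405,439.60 − $8,367,094.66) ÷ $14,405,439.60 = 41.9%.

41.9%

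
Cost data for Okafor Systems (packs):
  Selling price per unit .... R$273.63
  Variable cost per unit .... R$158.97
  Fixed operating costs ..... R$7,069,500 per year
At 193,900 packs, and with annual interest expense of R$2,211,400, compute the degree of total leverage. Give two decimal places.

1.72

Total contribution margin = 193,900 × R$114.66 = R$22,232,574.00.
Operating income = contribution − fixed costs = R$22,232,574.00 − R$7,069,500 = R$15,163,074.00. Interest = R$2,211,400.00.
DOL = R$22,232,574.00 ÷ R$15,163,074.00 = 1.4662; DFL = R$15,163,074.00 ÷ R$12,951,674.00 = 1.1707.
Combined leverage = 1.4662 × 1.1707 = 1.7165.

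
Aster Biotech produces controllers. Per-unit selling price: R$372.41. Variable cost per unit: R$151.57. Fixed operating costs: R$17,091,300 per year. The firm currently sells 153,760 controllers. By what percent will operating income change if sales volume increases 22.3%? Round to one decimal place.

Contribution at this volume is 153,760 × R$220.84 = R$33,956,358.40.
Operating income = contribution − fixed costs = R$33,956,358.40 − R$17,091,300 = R$16,865,058.40.
Degree of operating leverage = R$33,956,358.40 / R$16,865,058.40 = 2.0134.
So EBIT moves 2.0134 × (+22.3%) = +44.9%.

+44.9%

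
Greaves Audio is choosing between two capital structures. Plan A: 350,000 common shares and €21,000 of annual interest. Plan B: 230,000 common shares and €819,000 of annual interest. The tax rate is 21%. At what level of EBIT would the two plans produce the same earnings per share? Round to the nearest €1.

€2,348,500

Set EPS_A = EPS_B: (EBIT − €21,000)(1 − 0.21) ÷ 350,000 = (EBIT − €819,000)(1 − 0.21) ÷ 230,000.
The (1 − t) factor cancels: (EBIT − 21,000) × 230,000 = (EBIT − 819,000) × 350,000.
Solving, EBIT = (819,000·350,000 − 21,000·230,000) / (350,000 − 230,000) = 281,820,000,000 / 120,000 = 2,348,500.00.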